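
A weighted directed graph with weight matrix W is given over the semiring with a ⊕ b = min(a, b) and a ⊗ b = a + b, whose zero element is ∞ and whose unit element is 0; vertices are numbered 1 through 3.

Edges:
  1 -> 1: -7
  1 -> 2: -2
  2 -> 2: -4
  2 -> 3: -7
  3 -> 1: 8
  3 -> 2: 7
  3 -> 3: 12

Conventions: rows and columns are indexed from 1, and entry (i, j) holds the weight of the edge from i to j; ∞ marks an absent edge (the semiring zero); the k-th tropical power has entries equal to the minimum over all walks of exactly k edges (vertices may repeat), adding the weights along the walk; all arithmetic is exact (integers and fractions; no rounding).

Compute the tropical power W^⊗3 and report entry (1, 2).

W^⊗2:
  [-14, -9, -9]
  [1, -8, -11]
  [1, 3, 0]
W^⊗3:
  [-21, -16, -16]
  [-6, -12, -15]
  [-6, -1, -4]
Key observation: the optimum is the walk 1->1->1->2, with weight (-7) + (-7) + (-2) = -16.
Optimal value attained by: walk 1->1->1->2.
Answer: (W^⊗3)[1][2] = -16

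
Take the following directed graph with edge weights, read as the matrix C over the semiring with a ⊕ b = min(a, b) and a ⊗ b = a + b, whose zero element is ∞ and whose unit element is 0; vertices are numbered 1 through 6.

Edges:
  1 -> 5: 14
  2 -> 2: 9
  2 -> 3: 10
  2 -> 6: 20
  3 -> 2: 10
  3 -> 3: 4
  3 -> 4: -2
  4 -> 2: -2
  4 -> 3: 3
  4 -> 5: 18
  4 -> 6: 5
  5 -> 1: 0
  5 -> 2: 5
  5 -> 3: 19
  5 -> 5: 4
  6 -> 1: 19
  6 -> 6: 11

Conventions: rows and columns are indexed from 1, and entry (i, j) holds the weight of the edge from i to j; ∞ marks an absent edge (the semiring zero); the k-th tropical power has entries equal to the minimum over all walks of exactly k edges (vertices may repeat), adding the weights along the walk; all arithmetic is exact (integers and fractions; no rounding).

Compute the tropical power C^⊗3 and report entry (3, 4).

C^⊗2:
  [14, 19, 33, ∞, 18, ∞]
  [39, 18, 14, 8, ∞, 29]
  [∞, -4, 1, 2, 16, 3]
  [18, 7, 7, 1, 22, 16]
  [4, 9, 15, 17, 8, 25]
  [30, ∞, ∞, ∞, 33, 22]
C^⊗3:
  [18, 23, 29, 31, 22, 39]
  [48, 6, 11, 12, 26, 13]
  [16, 0, 5, -1, 20, 7]
  [22, -1, 4, 5, 19, 6]
  [8, 13, 19, 13, 12, 22]
  [33, 38, 52, ∞, 37, 33]
Key observation: the optimum is the walk 3->4->3->4, with weight (-2) + 3 + (-2) = -1.
Optimal value attained by: walk 3->4->3->4.
Answer: (C^⊗3)[3][4] = -1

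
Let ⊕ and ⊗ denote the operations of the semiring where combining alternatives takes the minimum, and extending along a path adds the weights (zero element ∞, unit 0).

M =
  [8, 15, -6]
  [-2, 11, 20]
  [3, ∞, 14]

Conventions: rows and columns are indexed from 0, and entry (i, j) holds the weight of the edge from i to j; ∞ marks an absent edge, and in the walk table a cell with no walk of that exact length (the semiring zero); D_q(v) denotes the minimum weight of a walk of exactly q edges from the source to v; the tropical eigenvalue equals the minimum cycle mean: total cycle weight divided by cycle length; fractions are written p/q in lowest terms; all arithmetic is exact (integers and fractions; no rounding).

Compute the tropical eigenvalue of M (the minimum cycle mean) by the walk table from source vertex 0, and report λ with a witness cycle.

q=0: [0, ∞, ∞]
q=1: [8, 15, -6]
q=2: [-3, 23, 2]
q=3: [5, 12, -9]
Optimal cycle mean attained by: cycle 0->2->0, total (-6) + 3, length 2.
Answer: λ = -3/2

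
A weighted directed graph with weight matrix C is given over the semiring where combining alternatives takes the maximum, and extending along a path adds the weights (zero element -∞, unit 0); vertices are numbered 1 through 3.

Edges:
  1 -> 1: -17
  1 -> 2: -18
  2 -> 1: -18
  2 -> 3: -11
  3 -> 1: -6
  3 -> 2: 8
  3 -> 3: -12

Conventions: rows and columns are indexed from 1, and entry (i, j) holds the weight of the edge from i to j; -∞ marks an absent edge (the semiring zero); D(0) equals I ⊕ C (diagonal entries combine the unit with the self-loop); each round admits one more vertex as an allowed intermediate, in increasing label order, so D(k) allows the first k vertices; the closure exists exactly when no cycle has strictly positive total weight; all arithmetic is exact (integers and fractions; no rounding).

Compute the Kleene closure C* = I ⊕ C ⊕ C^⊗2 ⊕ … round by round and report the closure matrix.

D(0):
  [0, -18, -∞]
  [-18, 0, -11]
  [-6, 8, 0]
D(1):
  [0, -18, -∞]
  [-18, 0, -11]
  [-6, 8, 0]
D(2):
  [0, -18, -29]
  [-18, 0, -11]
  [-6, 8, 0]
D(3):
  [0, -18, -29]
  [-17, 0, -11]
  [-6, 8, 0]
Answer: C* = [[0, -18, -29], [-17, 0, -11], [-6, 8, 0]]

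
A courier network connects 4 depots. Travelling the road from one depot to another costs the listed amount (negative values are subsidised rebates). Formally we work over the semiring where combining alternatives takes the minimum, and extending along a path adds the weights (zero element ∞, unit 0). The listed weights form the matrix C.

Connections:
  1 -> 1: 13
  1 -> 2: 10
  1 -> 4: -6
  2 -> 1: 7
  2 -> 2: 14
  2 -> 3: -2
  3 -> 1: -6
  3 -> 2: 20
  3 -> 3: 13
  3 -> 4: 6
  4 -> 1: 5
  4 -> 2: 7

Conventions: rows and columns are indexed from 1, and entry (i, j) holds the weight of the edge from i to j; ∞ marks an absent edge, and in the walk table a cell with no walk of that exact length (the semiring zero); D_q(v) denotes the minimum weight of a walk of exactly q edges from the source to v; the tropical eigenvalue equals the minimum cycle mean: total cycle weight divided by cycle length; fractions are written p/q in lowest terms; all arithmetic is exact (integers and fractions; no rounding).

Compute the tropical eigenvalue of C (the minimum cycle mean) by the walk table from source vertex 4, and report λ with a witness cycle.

q=0: [∞, ∞, ∞, 0]
q=1: [5, 7, ∞, ∞]
q=2: [14, 15, 5, -1]
q=3: [-1, 6, 13, 8]
q=4: [7, 9, 4, -7]
Optimal cycle mean attained by: cycle 1->4->2->3->1, total (-6) + 7 + (-2) + (-6), length 4.
Answer: λ = -7/4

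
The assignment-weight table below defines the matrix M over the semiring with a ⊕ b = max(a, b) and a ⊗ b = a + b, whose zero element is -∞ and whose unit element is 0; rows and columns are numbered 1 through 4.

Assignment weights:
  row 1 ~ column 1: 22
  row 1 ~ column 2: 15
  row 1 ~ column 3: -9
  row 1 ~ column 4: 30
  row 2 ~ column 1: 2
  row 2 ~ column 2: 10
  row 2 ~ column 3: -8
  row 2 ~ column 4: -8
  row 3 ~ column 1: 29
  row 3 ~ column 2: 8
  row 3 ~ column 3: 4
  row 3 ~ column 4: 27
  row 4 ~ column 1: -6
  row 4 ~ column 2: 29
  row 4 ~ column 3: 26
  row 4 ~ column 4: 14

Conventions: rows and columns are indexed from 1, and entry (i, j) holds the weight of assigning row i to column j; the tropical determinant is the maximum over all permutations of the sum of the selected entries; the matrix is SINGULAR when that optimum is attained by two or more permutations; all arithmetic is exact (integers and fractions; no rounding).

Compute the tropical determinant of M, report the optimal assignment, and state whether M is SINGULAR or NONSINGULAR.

σ = (1, 2, 3, 4): 22 + 10 + 4 + 14 = 50
σ = (1, 2, 4, 3): 22 + 10 + 27 + 26 = 85
σ = (1, 3, 2, 4): 22 + (-8) + 8 + 14 = 36
σ = (1, 3, 4, 2): 22 + (-8) + 27 + 29 = 70
σ = (1, 4, 2, 3): 22 + (-8) + 8 + 26 = 48
σ = (1, 4, 3, 2): 22 + (-8) + 4 + 29 = 47
σ = (2, 1, 3, 4): 15 + 2 + 4 + 14 = 35
σ = (2, 1, 4, 3): 15 + 2 + 27 + 26 = 70
σ = (2, 3, 1, 4): 15 + (-8) + 29 + 14 = 50
σ = (2, 3, 4, 1): 15 + (-8) + 27 + (-6) = 28
σ = (2, 4, 1, 3): 15 + (-8) + 29 + 26 = 62
σ = (2, 4, 3, 1): 15 + (-8) + 4 + (-6) = 5
σ = (3, 1, 2, 4): (-9) + 2 + 8 + 14 = 15
σ = (3, 1, 4, 2): (-9) + 2 + 27 + 29 = 49
σ = (3, 2, 1, 4): (-9) + 10 + 29 + 14 = 44
σ = (3, 2, 4, 1): (-9) + 10 + 27 + (-6) = 22
σ = (3, 4, 1, 2): (-9) + (-8) + 29 + 29 = 41
σ = (3, 4, 2, 1): (-9) + (-8) + 8 + (-6) = -15
σ = (4, 1, 2, 3): 30 + 2 + 8 + 26 = 66
σ = (4, 1, 3, 2): 30 + 2 + 4 + 29 = 65
σ = (4, 2, 1, 3): 30 + 10 + 29 + 26 = 95
σ = (4, 2, 3, 1): 30 + 10 + 4 + (-6) = 38
σ = (4, 3, 1, 2): 30 + (-8) + 29 + 29 = 80
σ = (4, 3, 2, 1): 30 + (-8) + 8 + (-6) = 24
Optimal value attained by: σ = (4, 2, 1, 3).
Answer: det⊕(M) = 95; verdict: NONSINGULAR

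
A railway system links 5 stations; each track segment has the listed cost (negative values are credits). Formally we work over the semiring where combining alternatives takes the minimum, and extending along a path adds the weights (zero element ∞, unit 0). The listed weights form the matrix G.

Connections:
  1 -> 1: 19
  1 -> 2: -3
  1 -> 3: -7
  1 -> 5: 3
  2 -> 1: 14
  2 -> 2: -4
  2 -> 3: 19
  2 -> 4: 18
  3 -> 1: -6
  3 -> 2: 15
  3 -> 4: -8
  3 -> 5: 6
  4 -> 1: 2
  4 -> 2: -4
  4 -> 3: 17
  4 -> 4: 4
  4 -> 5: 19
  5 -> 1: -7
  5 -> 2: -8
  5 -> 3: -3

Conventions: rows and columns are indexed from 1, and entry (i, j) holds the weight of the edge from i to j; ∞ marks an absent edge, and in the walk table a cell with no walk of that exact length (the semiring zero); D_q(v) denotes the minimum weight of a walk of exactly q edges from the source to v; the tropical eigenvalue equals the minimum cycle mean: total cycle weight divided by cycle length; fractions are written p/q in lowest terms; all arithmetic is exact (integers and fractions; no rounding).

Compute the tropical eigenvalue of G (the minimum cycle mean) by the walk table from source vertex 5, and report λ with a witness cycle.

q=0: [∞, ∞, ∞, ∞, 0]
q=1: [-7, -8, -3, ∞, ∞]
q=2: [-9, -12, -14, -11, -4]
q=3: [-20, -16, -16, -22, -8]
q=4: [-22, -26, -27, -24, -17]
q=5: [-33, -30, -29, -35, -21]
Optimal cycle mean attained by: cycle 1->3->1, total (-7) + (-6), length 2.
Answer: λ = -13/2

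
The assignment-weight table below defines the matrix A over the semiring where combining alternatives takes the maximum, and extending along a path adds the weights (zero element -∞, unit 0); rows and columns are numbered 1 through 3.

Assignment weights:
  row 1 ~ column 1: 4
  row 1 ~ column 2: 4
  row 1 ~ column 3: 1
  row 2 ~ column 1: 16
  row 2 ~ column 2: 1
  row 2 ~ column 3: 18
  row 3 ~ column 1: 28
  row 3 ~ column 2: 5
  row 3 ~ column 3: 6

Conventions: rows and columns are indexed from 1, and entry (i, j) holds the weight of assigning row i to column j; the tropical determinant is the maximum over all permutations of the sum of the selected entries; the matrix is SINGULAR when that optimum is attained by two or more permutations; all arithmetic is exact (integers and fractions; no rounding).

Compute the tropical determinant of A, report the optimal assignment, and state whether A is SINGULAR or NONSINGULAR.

σ = (1, 2, 3): 4 + 1 + 6 = 11
σ = (1, 3, 2): 4 + 18 + 5 = 27
σ = (2, 1, 3): 4 + 16 + 6 = 26
σ = (2, 3, 1): 4 + 18 + 28 = 50
σ = (3, 1, 2): 1 + 16 + 5 = 22
σ = (3, 2, 1): 1 + 1 + 28 = 30
Optimal value attained by: σ = (2, 3, 1).
Answer: det⊕(A) = 50; verdict: NONSINGULAR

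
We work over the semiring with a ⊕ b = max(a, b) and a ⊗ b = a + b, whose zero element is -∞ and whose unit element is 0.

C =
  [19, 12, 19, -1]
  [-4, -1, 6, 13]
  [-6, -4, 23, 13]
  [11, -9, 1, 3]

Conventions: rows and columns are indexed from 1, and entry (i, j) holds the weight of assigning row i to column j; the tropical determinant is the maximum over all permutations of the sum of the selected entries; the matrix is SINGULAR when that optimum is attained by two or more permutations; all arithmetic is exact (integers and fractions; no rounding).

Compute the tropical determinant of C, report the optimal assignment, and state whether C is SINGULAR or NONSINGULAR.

σ = (1, 2, 3, 4): 19 + (-1) + 23 + 3 = 44
σ = (1, 2, 4, 3): 19 + (-1) + 13 + 1 = 32
σ = (1, 3, 2, 4): 19 + 6 + (-4) + 3 = 24
σ = (1, 3, 4, 2): 19 + 6 + 13 + (-9) = 29
σ = (1, 4, 2, 3): 19 + 13 + (-4) + 1 = 29
σ = (1, 4, 3, 2): 19 + 13 + 23 + (-9) = 46
σ = (2, 1, 3, 4): 12 + (-4) + 23 + 3 = 34
σ = (2, 1, 4, 3): 12 + (-4) + 13 + 1 = 22
σ = (2, 3, 1, 4): 12 + 6 + (-6) + 3 = 15
σ = (2, 3, 4, 1): 12 + 6 + 13 + 11 = 42
σ = (2, 4, 1, 3): 12 + 13 + (-6) + 1 = 20
σ = (2, 4, 3, 1): 12 + 13 + 23 + 11 = 59
σ = (3, 1, 2, 4): 19 + (-4) + (-4) + 3 = 14
σ = (3, 1, 4, 2): 19 + (-4) + 13 + (-9) = 19
σ = (3, 2, 1, 4): 19 + (-1) + (-6) + 3 = 15
σ = (3, 2, 4, 1): 19 + (-1) + 13 + 11 = 42
σ = (3, 4, 1, 2): 19 + 13 + (-6) + (-9) = 17
σ = (3, 4, 2, 1): 19 + 13 + (-4) + 11 = 39
σ = (4, 1, 2, 3): (-1) + (-4) + (-4) + 1 = -8
σ = (4, 1, 3, 2): (-1) + (-4) + 23 + (-9) = 9
σ = (4, 2, 1, 3): (-1) + (-1) + (-6) + 1 = -7
σ = (4, 2, 3, 1): (-1) + (-1) + 23 + 11 = 32
σ = (4, 3, 1, 2): (-1) + 6 + (-6) + (-9) = -10
σ = (4, 3, 2, 1): (-1) + 6 + (-4) + 11 = 12
Optimal value attained by: σ = (2, 4, 3, 1).
Answer: det⊕(C) = 59; verdict: NONSINGULAR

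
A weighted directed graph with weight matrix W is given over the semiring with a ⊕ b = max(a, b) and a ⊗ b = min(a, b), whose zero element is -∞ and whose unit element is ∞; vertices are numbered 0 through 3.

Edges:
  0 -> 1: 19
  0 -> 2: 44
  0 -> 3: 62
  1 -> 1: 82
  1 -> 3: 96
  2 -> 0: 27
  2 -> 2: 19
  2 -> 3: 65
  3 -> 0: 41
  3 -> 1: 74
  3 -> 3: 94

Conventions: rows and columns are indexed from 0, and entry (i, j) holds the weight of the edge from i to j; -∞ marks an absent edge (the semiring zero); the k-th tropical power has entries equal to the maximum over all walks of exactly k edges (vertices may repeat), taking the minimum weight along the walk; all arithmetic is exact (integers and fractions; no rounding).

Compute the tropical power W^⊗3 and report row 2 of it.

W^⊗2:
  [41, 62, 19, 62]
  [41, 82, -∞, 94]
  [41, 65, 27, 65]
  [41, 74, 41, 94]
W^⊗3:
  [41, 62, 41, 62]
  [41, 82, 41, 94]
  [41, 65, 41, 65]
  [41, 74, 41, 94]
Answer: row 2 of W^⊗3 = [41, 65, 41, 65]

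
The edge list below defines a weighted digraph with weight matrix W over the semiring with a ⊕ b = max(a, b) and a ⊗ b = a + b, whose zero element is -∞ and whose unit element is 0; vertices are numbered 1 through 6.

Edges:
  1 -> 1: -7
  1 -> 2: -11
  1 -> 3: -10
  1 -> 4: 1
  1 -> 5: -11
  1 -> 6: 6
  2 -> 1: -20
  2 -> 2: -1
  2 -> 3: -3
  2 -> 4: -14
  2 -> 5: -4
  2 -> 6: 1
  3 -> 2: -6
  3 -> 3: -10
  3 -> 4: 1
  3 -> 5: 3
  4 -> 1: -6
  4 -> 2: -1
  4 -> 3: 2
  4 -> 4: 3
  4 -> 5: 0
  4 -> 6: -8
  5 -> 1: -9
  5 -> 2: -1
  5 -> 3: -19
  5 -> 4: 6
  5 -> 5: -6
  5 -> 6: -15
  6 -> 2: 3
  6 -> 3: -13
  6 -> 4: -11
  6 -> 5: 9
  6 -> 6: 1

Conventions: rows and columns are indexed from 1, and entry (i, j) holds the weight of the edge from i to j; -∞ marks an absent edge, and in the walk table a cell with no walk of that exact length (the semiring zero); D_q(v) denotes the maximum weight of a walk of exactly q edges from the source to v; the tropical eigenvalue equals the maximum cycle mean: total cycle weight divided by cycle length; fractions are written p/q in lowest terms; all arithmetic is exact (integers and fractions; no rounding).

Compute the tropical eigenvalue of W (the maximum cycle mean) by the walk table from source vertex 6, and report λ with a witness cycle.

q=0: [-∞, -∞, -∞, -∞, -∞, 0]
q=1: [-∞, 3, -13, -11, 9, 1]
q=2: [0, 8, 0, 15, 10, 4]
q=3: [9, 14, 17, 18, 15, 9]
q=4: [12, 17, 20, 21, 20, 15]
q=5: [15, 20, 23, 26, 24, 18]
q=6: [20, 25, 28, 30, 27, 21]
Optimal cycle mean attained by: cycle 1->6->5->4->1, total 6 + 9 + 6 + (-6), length 4.
Answer: λ = 15/4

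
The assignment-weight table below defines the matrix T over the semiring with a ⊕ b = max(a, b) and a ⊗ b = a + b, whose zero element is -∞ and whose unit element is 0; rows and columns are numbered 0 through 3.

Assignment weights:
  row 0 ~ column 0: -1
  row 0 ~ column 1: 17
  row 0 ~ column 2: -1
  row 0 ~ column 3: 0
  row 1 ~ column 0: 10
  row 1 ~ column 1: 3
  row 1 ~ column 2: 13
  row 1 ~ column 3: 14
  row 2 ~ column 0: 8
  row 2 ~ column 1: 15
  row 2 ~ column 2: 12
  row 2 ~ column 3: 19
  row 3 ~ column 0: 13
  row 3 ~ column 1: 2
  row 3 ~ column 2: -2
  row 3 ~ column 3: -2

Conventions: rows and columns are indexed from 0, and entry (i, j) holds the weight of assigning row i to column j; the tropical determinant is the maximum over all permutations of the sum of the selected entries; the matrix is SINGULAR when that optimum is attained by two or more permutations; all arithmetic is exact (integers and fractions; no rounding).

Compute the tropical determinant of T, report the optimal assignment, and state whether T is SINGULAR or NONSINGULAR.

σ = (0, 1, 2, 3): (-1) + 3 + 12 + (-2) = 12
σ = (0, 1, 3, 2): (-1) + 3 + 19 + (-2) = 19
σ = (0, 2, 1, 3): (-1) + 13 + 15 + (-2) = 25
σ = (0, 2, 3, 1): (-1) + 13 + 19 + 2 = 33
σ = (0, 3, 1, 2): (-1) + 14 + 15 + (-2) = 26
σ = (0, 3, 2, 1): (-1) + 14 + 12 + 2 = 27
σ = (1, 0, 2, 3): 17 + 10 + 12 + (-2) = 37
σ = (1, 0, 3, 2): 17 + 10 + 19 + (-2) = 44
σ = (1, 2, 0, 3): 17 + 13 + 8 + (-2) = 36
σ = (1, 2, 3, 0): 17 + 13 + 19 + 13 = 62
σ = (1, 3, 0, 2): 17 + 14 + 8 + (-2) = 37
σ = (1, 3, 2, 0): 17 + 14 + 12 + 13 = 56
σ = (2, 0, 1, 3): (-1) + 10 + 15 + (-2) = 22
σ = (2, 0, 3, 1): (-1) + 10 + 19 + 2 = 30
σ = (2, 1, 0, 3): (-1) + 3 + 8 + (-2) = 8
σ = (2, 1, 3, 0): (-1) + 3 + 19 + 13 = 34
σ = (2, 3, 0, 1): (-1) + 14 + 8 + 2 = 23
σ = (2, 3, 1, 0): (-1) + 14 + 15 + 13 = 41
σ = (3, 0, 1, 2): 0 + 10 + 15 + (-2) = 23
σ = (3, 0, 2, 1): 0 + 10 + 12 + 2 = 24
σ = (3, 1, 0, 2): 0 + 3 + 8 + (-2) = 9
σ = (3, 1, 2, 0): 0 + 3 + 12 + 13 = 28
σ = (3, 2, 0, 1): 0 + 13 + 8 + 2 = 23
σ = (3, 2, 1, 0): 0 + 13 + 15 + 13 = 41
Optimal value attained by: σ = (1, 2, 3, 0).
Answer: det⊕(T) = 62; verdict: NONSINGULAR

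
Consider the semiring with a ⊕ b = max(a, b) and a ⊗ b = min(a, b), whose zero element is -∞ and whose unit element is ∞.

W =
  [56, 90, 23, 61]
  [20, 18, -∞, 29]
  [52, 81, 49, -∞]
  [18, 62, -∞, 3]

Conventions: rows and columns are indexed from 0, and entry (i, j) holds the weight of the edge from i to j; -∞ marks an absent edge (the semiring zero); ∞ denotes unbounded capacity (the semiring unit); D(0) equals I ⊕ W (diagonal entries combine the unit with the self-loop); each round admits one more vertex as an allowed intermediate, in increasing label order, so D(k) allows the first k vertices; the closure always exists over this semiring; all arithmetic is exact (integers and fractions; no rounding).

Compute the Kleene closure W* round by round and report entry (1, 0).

D(0):
  [∞, 90, 23, 61]
  [20, ∞, -∞, 29]
  [52, 81, ∞, -∞]
  [18, 62, -∞, ∞]
D(1):
  [∞, 90, 23, 61]
  [20, ∞, 20, 29]
  [52, 81, ∞, 52]
  [18, 62, 18, ∞]
D(2):
  [∞, 90, 23, 61]
  [20, ∞, 20, 29]
  [52, 81, ∞, 52]
  [20, 62, 20, ∞]
D(3):
  [∞, 90, 23, 61]
  [20, ∞, 20, 29]
  [52, 81, ∞, 52]
  [20, 62, 20, ∞]
D(4):
  [∞, 90, 23, 61]
  [20, ∞, 20, 29]
  [52, 81, ∞, 52]
  [20, 62, 20, ∞]
Answer: W*[1][0] = 20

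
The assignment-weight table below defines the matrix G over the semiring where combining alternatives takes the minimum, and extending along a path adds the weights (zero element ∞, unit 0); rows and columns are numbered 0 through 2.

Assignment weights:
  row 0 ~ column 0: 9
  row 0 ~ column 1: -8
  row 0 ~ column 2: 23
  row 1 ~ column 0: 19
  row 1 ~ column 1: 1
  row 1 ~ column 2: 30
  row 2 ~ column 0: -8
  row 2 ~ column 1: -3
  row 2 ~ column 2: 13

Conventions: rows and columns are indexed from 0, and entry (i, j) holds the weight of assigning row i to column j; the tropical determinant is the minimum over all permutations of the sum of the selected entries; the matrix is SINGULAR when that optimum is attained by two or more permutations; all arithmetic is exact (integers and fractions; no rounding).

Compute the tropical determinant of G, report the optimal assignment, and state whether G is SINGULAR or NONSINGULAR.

σ = (0, 1, 2): 9 + 1 + 13 = 23
σ = (0, 2, 1): 9 + 30 + (-3) = 36
σ = (1, 0, 2): (-8) + 19 + 13 = 24
σ = (1, 2, 0): (-8) + 30 + (-8) = 14
σ = (2, 0, 1): 23 + 19 + (-3) = 39
σ = (2, 1, 0): 23 + 1 + (-8) = 16
Optimal value attained by: σ = (1, 2, 0).
Answer: det⊕(G) = 14; verdict: NONSINGULAR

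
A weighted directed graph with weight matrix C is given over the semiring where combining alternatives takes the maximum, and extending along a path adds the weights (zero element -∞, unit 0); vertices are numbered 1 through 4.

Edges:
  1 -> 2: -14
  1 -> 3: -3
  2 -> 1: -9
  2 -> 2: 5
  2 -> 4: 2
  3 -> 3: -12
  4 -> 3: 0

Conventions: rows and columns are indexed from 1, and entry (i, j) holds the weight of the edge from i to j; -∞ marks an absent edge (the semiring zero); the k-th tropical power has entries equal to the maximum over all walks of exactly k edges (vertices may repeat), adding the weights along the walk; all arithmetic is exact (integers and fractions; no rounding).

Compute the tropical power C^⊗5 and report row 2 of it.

C^⊗2:
  [-23, -9, -15, -12]
  [-4, 10, 2, 7]
  [-∞, -∞, -24, -∞]
  [-∞, -∞, -12, -∞]
C^⊗3:
  [-18, -4, -12, -7]
  [1, 15, 7, 12]
  [-∞, -∞, -36, -∞]
  [-∞, -∞, -24, -∞]
C^⊗4:
  [-13, 1, -7, -2]
  [6, 20, 12, 17]
  [-∞, -∞, -48, -∞]
  [-∞, -∞, -36, -∞]
C^⊗5:
  [-8, 6, -2, 3]
  [11, 25, 17, 22]
  [-∞, -∞, -60, -∞]
  [-∞, -∞, -48, -∞]
Answer: row 2 of C^⊗5 = [11, 25, 17, 22]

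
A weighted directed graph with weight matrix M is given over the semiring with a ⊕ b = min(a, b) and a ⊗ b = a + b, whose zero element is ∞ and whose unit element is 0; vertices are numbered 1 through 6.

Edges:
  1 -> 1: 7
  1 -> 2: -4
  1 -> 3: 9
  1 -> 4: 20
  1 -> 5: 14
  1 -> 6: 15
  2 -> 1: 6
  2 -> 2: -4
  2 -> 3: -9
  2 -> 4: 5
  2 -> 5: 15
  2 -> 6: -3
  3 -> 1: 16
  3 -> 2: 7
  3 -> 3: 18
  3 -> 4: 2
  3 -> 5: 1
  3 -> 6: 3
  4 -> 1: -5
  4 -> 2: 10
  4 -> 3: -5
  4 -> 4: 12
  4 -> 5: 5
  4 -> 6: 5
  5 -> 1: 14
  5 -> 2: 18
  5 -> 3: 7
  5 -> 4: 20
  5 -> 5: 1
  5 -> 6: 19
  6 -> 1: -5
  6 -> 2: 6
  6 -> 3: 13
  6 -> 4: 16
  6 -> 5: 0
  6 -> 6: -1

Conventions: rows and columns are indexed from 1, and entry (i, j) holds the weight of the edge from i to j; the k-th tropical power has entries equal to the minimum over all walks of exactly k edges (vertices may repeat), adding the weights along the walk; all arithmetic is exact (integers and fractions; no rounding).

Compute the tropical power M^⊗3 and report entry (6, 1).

M^⊗2:
  [2, -8, -13, 1, 10, -7]
  [-8, -8, -13, -7, -8, -7]
  [-3, 3, -3, 12, 2, 2]
  [0, -9, 1, -3, -4, -2]
  [14, 10, 8, 9, 2, 10]
  [-6, -9, -3, 11, -1, -2]
M^⊗3:
  [-12, -12, -17, -11, -12, -11]
  [-12, -12, -17, -11, -12, -11]
  [-3, -7, -6, -1, -2, 0]
  [-8, -13, -18, -4, -3, -12]
  [4, 6, 1, 10, 3, 7]
  [-7, -13, -18, -4, -2, -12]
Key observation: the optimum is the walk 6->6->6->1, with weight (-1) + (-1) + (-5) = -7.
Optimal value attained by: walk 6->6->6->1.
Answer: (M^⊗3)[6][1] = -7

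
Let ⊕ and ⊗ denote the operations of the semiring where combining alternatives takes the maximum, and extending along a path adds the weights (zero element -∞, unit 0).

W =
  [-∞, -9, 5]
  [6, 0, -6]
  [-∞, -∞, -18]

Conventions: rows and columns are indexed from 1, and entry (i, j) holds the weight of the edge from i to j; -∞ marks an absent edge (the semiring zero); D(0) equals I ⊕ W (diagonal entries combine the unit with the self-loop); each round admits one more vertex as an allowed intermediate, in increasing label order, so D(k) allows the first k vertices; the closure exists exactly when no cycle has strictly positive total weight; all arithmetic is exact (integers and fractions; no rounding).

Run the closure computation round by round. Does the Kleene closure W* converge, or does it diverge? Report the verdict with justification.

D(0):
  [0, -9, 5]
  [6, 0, -6]
  [-∞, -∞, 0]
D(1):
  [0, -9, 5]
  [6, 0, 11]
  [-∞, -∞, 0]
D(2):
  [0, -9, 5]
  [6, 0, 11]
  [-∞, -∞, 0]
D(3):
  [0, -9, 5]
  [6, 0, 11]
  [-∞, -∞, 0]
Key observation: every diagonal entry stays at the unit through all rounds, so no improving cycle exists.
Answer: CONVERGES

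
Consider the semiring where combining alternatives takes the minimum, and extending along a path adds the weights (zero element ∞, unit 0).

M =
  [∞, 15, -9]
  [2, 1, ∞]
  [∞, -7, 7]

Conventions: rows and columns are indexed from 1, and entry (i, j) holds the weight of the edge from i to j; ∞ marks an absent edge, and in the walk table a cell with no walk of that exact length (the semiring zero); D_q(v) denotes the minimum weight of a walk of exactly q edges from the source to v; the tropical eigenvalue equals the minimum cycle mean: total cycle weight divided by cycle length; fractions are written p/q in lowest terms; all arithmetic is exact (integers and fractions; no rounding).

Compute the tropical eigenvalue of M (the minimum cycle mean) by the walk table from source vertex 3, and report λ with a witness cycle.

q=0: [∞, ∞, 0]
q=1: [∞, -7, 7]
q=2: [-5, -6, 14]
q=3: [-4, -5, -14]
Optimal cycle mean attained by: cycle 1->3->2->1, total (-9) + (-7) + 2, length 3.
Answer: λ = -14/3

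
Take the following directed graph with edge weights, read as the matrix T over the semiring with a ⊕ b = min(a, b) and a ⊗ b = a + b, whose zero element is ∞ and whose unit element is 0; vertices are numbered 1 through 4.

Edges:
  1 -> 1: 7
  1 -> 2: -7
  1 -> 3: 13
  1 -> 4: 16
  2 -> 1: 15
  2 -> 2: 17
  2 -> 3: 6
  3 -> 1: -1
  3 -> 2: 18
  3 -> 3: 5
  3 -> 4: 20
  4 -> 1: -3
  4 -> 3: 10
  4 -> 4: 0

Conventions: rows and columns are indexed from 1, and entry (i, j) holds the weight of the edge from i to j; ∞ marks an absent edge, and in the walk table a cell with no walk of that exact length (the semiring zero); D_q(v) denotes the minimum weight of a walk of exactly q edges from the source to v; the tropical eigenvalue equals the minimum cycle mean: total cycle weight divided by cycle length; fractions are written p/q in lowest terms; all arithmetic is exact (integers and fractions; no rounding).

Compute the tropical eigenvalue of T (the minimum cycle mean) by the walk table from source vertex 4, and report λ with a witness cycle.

q=0: [∞, ∞, ∞, 0]
q=1: [-3, ∞, 10, 0]
q=2: [-3, -10, 10, 0]
q=3: [-3, -10, -4, 0]
q=4: [-5, -10, -4, 0]
Optimal cycle mean attained by: cycle 1->2->3->1, total (-7) + 6 + (-1), length 3.
Answer: λ = -2/3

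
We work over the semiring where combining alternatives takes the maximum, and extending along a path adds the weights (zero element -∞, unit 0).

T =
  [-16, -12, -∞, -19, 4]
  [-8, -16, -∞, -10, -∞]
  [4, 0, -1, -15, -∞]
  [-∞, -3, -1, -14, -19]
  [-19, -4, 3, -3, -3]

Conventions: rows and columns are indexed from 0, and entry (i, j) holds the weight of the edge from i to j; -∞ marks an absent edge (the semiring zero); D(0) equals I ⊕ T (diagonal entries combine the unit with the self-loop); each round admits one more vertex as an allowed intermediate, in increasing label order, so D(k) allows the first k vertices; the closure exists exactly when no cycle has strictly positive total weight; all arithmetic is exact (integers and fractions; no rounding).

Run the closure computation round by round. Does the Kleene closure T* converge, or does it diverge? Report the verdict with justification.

D(0):
  [0, -12, -∞, -19, 4]
  [-8, 0, -∞, -10, -∞]
  [4, 0, 0, -15, -∞]
  [-∞, -3, -1, 0, -19]
  [-19, -4, 3, -3, 0]
D(1):
  [0, -12, -∞, -19, 4]
  [-8, 0, -∞, -10, -4]
  [4, 0, 0, -15, 8]
  [-∞, -3, -1, 0, -19]
  [-19, -4, 3, -3, 0]
D(2):
  [0, -12, -∞, -19, 4]
  [-8, 0, -∞, -10, -4]
  [4, 0, 0, -10, 8]
  [-11, -3, -1, 0, -7]
  [-12, -4, 3, -3, 0]
Detection: at round 3, diagonal entry (4, 4) turns strictly positive.
Key observation: the cycle 4->2->0->4 has total weight 3 + 4 + 4, which is strictly positive.
Answer: DIVERGES — positive cycle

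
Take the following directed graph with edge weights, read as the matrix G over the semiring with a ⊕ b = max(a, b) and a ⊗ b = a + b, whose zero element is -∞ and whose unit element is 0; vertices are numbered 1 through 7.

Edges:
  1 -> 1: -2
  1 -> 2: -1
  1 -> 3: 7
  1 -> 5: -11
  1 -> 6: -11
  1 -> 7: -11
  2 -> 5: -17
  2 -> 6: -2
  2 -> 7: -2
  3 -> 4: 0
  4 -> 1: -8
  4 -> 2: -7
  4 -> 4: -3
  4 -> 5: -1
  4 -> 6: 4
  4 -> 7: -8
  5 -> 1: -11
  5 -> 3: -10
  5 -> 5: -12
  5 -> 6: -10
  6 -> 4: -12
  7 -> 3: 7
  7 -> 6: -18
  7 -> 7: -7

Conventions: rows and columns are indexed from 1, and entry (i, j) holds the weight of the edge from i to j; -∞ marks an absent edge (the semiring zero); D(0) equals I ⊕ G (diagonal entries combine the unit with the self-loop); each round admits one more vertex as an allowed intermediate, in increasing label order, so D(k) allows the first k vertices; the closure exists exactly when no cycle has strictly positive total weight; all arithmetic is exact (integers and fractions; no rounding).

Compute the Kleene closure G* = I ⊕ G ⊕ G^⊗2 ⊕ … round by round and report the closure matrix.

D(0):
  [0, -1, 7, -∞, -11, -11, -11]
  [-∞, 0, -∞, -∞, -17, -2, -2]
  [-∞, -∞, 0, 0, -∞, -∞, -∞]
  [-8, -7, -∞, 0, -1, 4, -8]
  [-11, -∞, -10, -∞, 0, -10, -∞]
  [-∞, -∞, -∞, -12, -∞, 0, -∞]
  [-∞, -∞, 7, -∞, -∞, -18, 0]
D(1):
  [0, -1, 7, -∞, -11, -11, -11]
  [-∞, 0, -∞, -∞, -17, -2, -2]
  [-∞, -∞, 0, 0, -∞, -∞, -∞]
  [-8, -7, -1, 0, -1, 4, -8]
  [-11, -12, -4, -∞, 0, -10, -22]
  [-∞, -∞, -∞, -12, -∞, 0, -∞]
  [-∞, -∞, 7, -∞, -∞, -18, 0]
D(2):
  [0, -1, 7, -∞, -11, -3, -3]
  [-∞, 0, -∞, -∞, -17, -2, -2]
  [-∞, -∞, 0, 0, -∞, -∞, -∞]
  [-8, -7, -1, 0, -1, 4, -8]
  [-11, -12, -4, -∞, 0, -10, -14]
  [-∞, -∞, -∞, -12, -∞, 0, -∞]
  [-∞, -∞, 7, -∞, -∞, -18, 0]
D(3):
  [0, -1, 7, 7, -11, -3, -3]
  [-∞, 0, -∞, -∞, -17, -2, -2]
  [-∞, -∞, 0, 0, -∞, -∞, -∞]
  [-8, -7, -1, 0, -1, 4, -8]
  [-11, -12, -4, -4, 0, -10, -14]
  [-∞, -∞, -∞, -12, -∞, 0, -∞]
  [-∞, -∞, 7, 7, -∞, -18, 0]
D(4):
  [0, 0, 7, 7, 6, 11, -1]
  [-∞, 0, -∞, -∞, -17, -2, -2]
  [-8, -7, 0, 0, -1, 4, -8]
  [-8, -7, -1, 0, -1, 4, -8]
  [-11, -11, -4, -4, 0, 0, -12]
  [-20, -19, -13, -12, -13, 0, -20]
  [-1, 0, 7, 7, 6, 11, 0]
D(5):
  [0, 0, 7, 7, 6, 11, -1]
  [-28, 0, -21, -21, -17, -2, -2]
  [-8, -7, 0, 0, -1, 4, -8]
  [-8, -7, -1, 0, -1, 4, -8]
  [-11, -11, -4, -4, 0, 0, -12]
  [-20, -19, -13, -12, -13, 0, -20]
  [-1, 0, 7, 7, 6, 11, 0]
D(6):
  [0, 0, 7, 7, 6, 11, -1]
  [-22, 0, -15, -14, -15, -2, -2]
  [-8, -7, 0, 0, -1, 4, -8]
  [-8, -7, -1, 0, -1, 4, -8]
  [-11, -11, -4, -4, 0, 0, -12]
  [-20, -19, -13, -12, -13, 0, -20]
  [-1, 0, 7, 7, 6, 11, 0]
D(7):
  [0, 0, 7, 7, 6, 11, -1]
  [-3, 0, 5, 5, 4, 9, -2]
  [-8, -7, 0, 0, -1, 4, -8]
  [-8, -7, -1, 0, -1, 4, -8]
  [-11, -11, -4, -4, 0, 0, -12]
  [-20, -19, -13, -12, -13, 0, -20]
  [-1, 0, 7, 7, 6, 11, 0]
Answer: G* = [[0, 0, 7, 7, 6, 11, -1], [-3, 0, 5, 5, 4, 9, -2], [-8, -7, 0, 0, -1, 4, -8], [-8, -7, -1, 0, -1, 4, -8], [-11, -11, -4, -4, 0, 0, -12], [-20, -19, -13, -12, -13, 0, -20], [-1, 0, 7, 7, 6, 11, 0]]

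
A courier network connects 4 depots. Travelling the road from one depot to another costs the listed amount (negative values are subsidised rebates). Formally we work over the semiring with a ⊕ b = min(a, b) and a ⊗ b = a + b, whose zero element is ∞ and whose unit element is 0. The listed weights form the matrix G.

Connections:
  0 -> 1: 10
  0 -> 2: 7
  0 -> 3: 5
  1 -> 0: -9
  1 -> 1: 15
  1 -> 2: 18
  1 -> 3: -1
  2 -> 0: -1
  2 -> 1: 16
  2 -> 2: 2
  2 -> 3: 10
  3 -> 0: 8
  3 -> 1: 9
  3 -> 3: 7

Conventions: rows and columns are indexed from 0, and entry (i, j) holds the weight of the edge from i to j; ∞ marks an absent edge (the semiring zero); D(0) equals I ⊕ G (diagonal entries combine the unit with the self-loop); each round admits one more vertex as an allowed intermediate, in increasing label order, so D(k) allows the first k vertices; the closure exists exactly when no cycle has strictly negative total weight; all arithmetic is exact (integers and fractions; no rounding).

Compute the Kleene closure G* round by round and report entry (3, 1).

D(0):
  [0, 10, 7, 5]
  [-9, 0, 18, -1]
  [-1, 16, 0, 10]
  [8, 9, ∞, 0]
D(1):
  [0, 10, 7, 5]
  [-9, 0, -2, -4]
  [-1, 9, 0, 4]
  [8, 9, 15, 0]
D(2):
  [0, 10, 7, 5]
  [-9, 0, -2, -4]
  [-1, 9, 0, 4]
  [0, 9, 7, 0]
D(3):
  [0, 10, 7, 5]
  [-9, 0, -2, -4]
  [-1, 9, 0, 4]
  [0, 9, 7, 0]
D(4):
  [0, 10, 7, 5]
  [-9, 0, -2, -4]
  [-1, 9, 0, 4]
  [0, 9, 7, 0]
Answer: G*[3][1] = 9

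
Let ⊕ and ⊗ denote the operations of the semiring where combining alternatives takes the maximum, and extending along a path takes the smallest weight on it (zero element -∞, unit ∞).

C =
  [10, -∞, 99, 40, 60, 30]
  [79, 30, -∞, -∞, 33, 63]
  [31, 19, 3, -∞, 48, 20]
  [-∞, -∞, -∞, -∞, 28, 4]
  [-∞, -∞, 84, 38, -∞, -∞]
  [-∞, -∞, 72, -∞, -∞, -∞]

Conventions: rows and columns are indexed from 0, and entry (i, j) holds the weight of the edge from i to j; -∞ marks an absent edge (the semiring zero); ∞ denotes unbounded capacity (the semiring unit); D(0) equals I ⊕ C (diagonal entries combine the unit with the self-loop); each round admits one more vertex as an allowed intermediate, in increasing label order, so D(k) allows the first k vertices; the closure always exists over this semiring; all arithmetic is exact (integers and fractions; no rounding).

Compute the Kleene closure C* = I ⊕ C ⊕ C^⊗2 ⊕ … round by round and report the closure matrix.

D(0):
  [∞, -∞, 99, 40, 60, 30]
  [79, ∞, -∞, -∞, 33, 63]
  [31, 19, ∞, -∞, 48, 20]
  [-∞, -∞, -∞, ∞, 28, 4]
  [-∞, -∞, 84, 38, ∞, -∞]
  [-∞, -∞, 72, -∞, -∞, ∞]
D(1):
  [∞, -∞, 99, 40, 60, 30]
  [79, ∞, 79, 40, 60, 63]
  [31, 19, ∞, 31, 48, 30]
  [-∞, -∞, -∞, ∞, 28, 4]
  [-∞, -∞, 84, 38, ∞, -∞]
  [-∞, -∞, 72, -∞, -∞, ∞]
D(2):
  [∞, -∞, 99, 40, 60, 30]
  [79, ∞, 79, 40, 60, 63]
  [31, 19, ∞, 31, 48, 30]
  [-∞, -∞, -∞, ∞, 28, 4]
  [-∞, -∞, 84, 38, ∞, -∞]
  [-∞, -∞, 72, -∞, -∞, ∞]
D(3):
  [∞, 19, 99, 40, 60, 30]
  [79, ∞, 79, 40, 60, 63]
  [31, 19, ∞, 31, 48, 30]
  [-∞, -∞, -∞, ∞, 28, 4]
  [31, 19, 84, 38, ∞, 30]
  [31, 19, 72, 31, 48, ∞]
D(4):
  [∞, 19, 99, 40, 60, 30]
  [79, ∞, 79, 40, 60, 63]
  [31, 19, ∞, 31, 48, 30]
  [-∞, -∞, -∞, ∞, 28, 4]
  [31, 19, 84, 38, ∞, 30]
  [31, 19, 72, 31, 48, ∞]
D(5):
  [∞, 19, 99, 40, 60, 30]
  [79, ∞, 79, 40, 60, 63]
  [31, 19, ∞, 38, 48, 30]
  [28, 19, 28, ∞, 28, 28]
  [31, 19, 84, 38, ∞, 30]
  [31, 19, 72, 38, 48, ∞]
D(6):
  [∞, 19, 99, 40, 60, 30]
  [79, ∞, 79, 40, 60, 63]
  [31, 19, ∞, 38, 48, 30]
  [28, 19, 28, ∞, 28, 28]
  [31, 19, 84, 38, ∞, 30]
  [31, 19, 72, 38, 48, ∞]
Answer: C* = [[∞, 19, 99, 40, 60, 30], [79, ∞, 79, 40, 60, 63], [31, 19, ∞, 38, 48, 30], [28, 19, 28, ∞, 28, 28], [31, 19, 84, 38, ∞, 30], [31, 19, 72, 38, 48, ∞]]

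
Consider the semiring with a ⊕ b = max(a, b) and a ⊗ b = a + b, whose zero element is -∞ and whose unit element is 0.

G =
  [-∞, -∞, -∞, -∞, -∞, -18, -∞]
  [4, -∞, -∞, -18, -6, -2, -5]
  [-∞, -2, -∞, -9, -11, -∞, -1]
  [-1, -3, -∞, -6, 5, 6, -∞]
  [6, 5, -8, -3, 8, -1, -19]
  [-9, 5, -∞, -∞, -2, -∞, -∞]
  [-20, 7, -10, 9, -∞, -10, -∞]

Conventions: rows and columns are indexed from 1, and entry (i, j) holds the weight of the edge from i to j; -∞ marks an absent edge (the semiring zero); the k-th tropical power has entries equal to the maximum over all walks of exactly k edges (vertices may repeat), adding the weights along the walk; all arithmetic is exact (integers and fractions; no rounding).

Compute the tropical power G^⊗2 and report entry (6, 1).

G^⊗2:
  [-27, -13, -∞, -∞, -20, -∞, -∞]
  [0, 3, -14, 4, 2, -7, -25]
  [2, 6, -11, 8, -3, -3, -7]
  [11, 11, -3, 2, 13, 4, -8]
  [14, 13, 0, 5, 16, 7, 0]
  [9, 3, -10, -5, 6, 3, 0]
  [11, 6, -∞, 3, 14, 15, 2]
Key observation: the optimum is the walk 6->2->1, with weight 5 + 4 = 9.
Optimal value attained by: walk 6->2->1.
Answer: (G^⊗2)[6][1] = 9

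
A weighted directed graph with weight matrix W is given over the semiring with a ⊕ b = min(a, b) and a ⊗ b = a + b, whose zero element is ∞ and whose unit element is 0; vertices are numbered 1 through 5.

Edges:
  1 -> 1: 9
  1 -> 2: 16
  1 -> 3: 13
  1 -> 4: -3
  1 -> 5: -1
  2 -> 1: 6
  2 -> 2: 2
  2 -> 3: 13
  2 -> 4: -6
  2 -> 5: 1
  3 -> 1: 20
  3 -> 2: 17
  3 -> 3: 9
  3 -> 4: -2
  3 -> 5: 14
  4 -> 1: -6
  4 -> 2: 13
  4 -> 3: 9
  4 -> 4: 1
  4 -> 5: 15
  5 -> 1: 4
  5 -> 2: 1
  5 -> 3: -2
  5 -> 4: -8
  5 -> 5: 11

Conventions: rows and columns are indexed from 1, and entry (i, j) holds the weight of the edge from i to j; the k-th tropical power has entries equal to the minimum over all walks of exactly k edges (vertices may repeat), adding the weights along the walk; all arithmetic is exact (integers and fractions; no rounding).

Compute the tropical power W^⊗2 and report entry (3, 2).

W^⊗2:
  [-9, 0, -3, -9, 8]
  [-12, 2, -1, -7, 3]
  [-8, 11, 7, -1, 13]
  [-5, 10, 7, -9, -7]
  [-14, 3, 1, -7, 2]
Key observation: the optimum is the walk 3->4->2, with weight (-2) + 13 = 11.
Optimal value attained by: walk 3->4->2.
Answer: (W^⊗2)[3][2] = 11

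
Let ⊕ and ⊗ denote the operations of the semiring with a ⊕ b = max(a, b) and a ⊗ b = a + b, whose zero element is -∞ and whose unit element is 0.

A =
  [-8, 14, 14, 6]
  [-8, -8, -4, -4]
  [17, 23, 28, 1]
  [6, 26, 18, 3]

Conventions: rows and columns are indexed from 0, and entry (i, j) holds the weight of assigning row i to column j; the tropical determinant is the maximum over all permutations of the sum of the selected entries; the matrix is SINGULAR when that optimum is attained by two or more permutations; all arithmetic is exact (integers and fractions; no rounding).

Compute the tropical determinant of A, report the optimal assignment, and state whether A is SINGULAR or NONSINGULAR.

σ = (0, 1, 2, 3): (-8) + (-8) + 28 + 3 = 15
σ = (0, 1, 3, 2): (-8) + (-8) + 1 + 18 = 3
σ = (0, 2, 1, 3): (-8) + (-4) + 23 + 3 = 14
σ = (0, 2, 3, 1): (-8) + (-4) + 1 + 26 = 15
σ = (0, 3, 1, 2): (-8) + (-4) + 23 + 18 = 29
σ = (0, 3, 2, 1): (-8) + (-4) + 28 + 26 = 42
σ = (1, 0, 2, 3): 14 + (-8) + 28 + 3 = 37
σ = (1, 0, 3, 2): 14 + (-8) + 1 + 18 = 25
σ = (1, 2, 0, 3): 14 + (-4) + 17 + 3 = 30
σ = (1, 2, 3, 0): 14 + (-4) + 1 + 6 = 17
σ = (1, 3, 0, 2): 14 + (-4) + 17 + 18 = 45
σ = (1, 3, 2, 0): 14 + (-4) + 28 + 6 = 44
σ = (2, 0, 1, 3): 14 + (-8) + 23 + 3 = 32
σ = (2, 0, 3, 1): 14 + (-8) + 1 + 26 = 33
σ = (2, 1, 0, 3): 14 + (-8) + 17 + 3 = 26
σ = (2, 1, 3, 0): 14 + (-8) + 1 + 6 = 13
σ = (2, 3, 0, 1): 14 + (-4) + 17 + 26 = 53
σ = (2, 3, 1, 0): 14 + (-4) + 23 + 6 = 39
σ = (3, 0, 1, 2): 6 + (-8) + 23 + 18 = 39
σ = (3, 0, 2, 1): 6 + (-8) + 28 + 26 = 52
σ = (3, 1, 0, 2): 6 + (-8) + 17 + 18 = 33
σ = (3, 1, 2, 0): 6 + (-8) + 28 + 6 = 32
σ = (3, 2, 0, 1): 6 + (-4) + 17 + 26 = 45
σ = (3, 2, 1, 0): 6 + (-4) + 23 + 6 = 31
Optimal value attained by: σ = (2, 3, 0, 1).
Answer: det⊕(A) = 53; verdict: NONSINGULAR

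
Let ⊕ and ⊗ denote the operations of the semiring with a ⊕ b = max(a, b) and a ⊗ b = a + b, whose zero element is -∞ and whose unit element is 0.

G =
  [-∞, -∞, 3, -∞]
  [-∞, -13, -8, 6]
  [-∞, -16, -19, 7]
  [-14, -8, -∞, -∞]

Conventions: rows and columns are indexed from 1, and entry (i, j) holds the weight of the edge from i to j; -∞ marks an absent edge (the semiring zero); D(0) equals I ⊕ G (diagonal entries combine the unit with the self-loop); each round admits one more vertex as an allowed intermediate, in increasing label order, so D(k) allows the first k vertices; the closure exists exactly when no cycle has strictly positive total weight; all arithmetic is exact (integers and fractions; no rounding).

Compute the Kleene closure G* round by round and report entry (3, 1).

D(0):
  [0, -∞, 3, -∞]
  [-∞, 0, -8, 6]
  [-∞, -16, 0, 7]
  [-14, -8, -∞, 0]
D(1):
  [0, -∞, 3, -∞]
  [-∞, 0, -8, 6]
  [-∞, -16, 0, 7]
  [-14, -8, -11, 0]
D(2):
  [0, -∞, 3, -∞]
  [-∞, 0, -8, 6]
  [-∞, -16, 0, 7]
  [-14, -8, -11, 0]
D(3):
  [0, -13, 3, 10]
  [-∞, 0, -8, 6]
  [-∞, -16, 0, 7]
  [-14, -8, -11, 0]
D(4):
  [0, 2, 3, 10]
  [-8, 0, -5, 6]
  [-7, -1, 0, 7]
  [-14, -8, -11, 0]
Answer: G*[3][1] = -7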